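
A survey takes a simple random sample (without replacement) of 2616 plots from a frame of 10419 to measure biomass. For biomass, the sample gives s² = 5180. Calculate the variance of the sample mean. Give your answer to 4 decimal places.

Under SRS without replacement, Var(ȳ) = (1 − f)·s²/n with f = n/N = 2616/10419 = 0.25107976.
Var(ȳ) = (1 − 0.25107976)·5180/2616 = 0.74892024·1.9801223 = 1.4829537.

1.4830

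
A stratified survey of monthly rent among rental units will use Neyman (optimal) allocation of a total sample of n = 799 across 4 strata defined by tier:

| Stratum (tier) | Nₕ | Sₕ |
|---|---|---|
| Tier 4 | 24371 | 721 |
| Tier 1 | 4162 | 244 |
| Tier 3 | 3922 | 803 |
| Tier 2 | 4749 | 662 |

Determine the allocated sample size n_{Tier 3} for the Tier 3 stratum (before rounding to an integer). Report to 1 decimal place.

101.1

Neyman allocation: nₕ = n·NₕSₕ / Σⱼ NⱼSⱼ.
Σ NⱼSⱼ = 24371·721 + 4162·244 + 3922·803 + 4749·662 = 2.4880223 × 10^7.
n_{Tier 3} = 799·3922·803 / (2.4880223 × 10^7) = 101.1.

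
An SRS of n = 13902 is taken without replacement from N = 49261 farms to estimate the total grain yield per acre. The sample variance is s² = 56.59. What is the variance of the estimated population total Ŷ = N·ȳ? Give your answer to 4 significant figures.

Var(Ŷ) = N²·Var(ȳ) = N²·(1 − n/N)·s²/n.
f = 13902/49261 = 0.28221108; Var(ȳ) = 0.71778892·56.59/13902 = 0.0029218584.
Var(Ŷ) = 49261² · 0.0029218584 = 7.0903164 × 10^6.

7.090 × 10^6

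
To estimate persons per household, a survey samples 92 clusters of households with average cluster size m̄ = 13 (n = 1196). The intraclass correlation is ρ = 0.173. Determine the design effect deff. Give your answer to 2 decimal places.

3.08

deff = 1 + (13 − 1)·0.173 = 1 + 2.076 = 3.076.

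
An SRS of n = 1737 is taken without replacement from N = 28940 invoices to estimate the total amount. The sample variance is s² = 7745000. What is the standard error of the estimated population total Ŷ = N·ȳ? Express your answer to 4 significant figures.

1.874 × 10^6

Var(Ŷ) = N²·Var(ȳ) = N²·(1 − n/N)·s²/n.
f = 1737/28940 = 0.06002073; Var(ȳ) = 0.93997927·7745000/1737 = 4191.2144.
Var(Ŷ) = 28940² · 4191.2144 = 3.510241 × 10^12.
SE(Ŷ) = √(3.510241 × 10^12) = 1.874 × 10^6.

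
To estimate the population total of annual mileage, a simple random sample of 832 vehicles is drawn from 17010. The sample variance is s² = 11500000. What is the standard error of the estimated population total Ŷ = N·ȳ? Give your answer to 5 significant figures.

1.9503 × 10^6

Var(Ŷ) = N²·Var(ȳ) = N²·(1 − n/N)·s²/n.
f = 832/17010 = 0.04891240; Var(ȳ) = 0.95108760·11500000/832 = 13146.042.
Var(Ŷ) = 17010² · 13146.042 = 3.8036771 × 10^12.
SE(Ŷ) = √(3.8036771 × 10^12) = 1.9503 × 10^6.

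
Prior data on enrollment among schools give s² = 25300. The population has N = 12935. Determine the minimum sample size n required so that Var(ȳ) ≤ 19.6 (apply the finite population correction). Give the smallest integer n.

Without fpc, n₀ = s²/D = 25300/19.6 = 1290.8163.
With fpc, (1 − n/N)·s²/n ≤ D requires n ≥ n₀/(1 + n₀/N) = 1290.8163/(1 + 1290.8163/12935) = 1173.6907.
Rounding up, n = 1174.

1174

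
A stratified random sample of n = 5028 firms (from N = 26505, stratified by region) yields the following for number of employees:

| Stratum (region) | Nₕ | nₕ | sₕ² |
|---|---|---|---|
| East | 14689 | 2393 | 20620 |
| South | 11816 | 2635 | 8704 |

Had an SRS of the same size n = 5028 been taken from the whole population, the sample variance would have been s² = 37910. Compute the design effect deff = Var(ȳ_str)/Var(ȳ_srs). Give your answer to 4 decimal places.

0.4461

Var(ȳ_str) = Σ Wₕ²(1−fₕ)sₕ²/nₕ with Wₕ = Nₕ/26505:
  East: (14689/26505)²·(1−2393/14689)·20620/2393 = 2.2153708
  South: (11816/26505)²·(1−2635/11816)·8704/2635 = 0.51008566
  → Var(ȳ_str) = 2.7254565.
Var(ȳ_srs) = (1 − 5028/26505)·37910/5028 = 6.1094811.
deff = 2.7254565 / 6.1094811 = 0.4461.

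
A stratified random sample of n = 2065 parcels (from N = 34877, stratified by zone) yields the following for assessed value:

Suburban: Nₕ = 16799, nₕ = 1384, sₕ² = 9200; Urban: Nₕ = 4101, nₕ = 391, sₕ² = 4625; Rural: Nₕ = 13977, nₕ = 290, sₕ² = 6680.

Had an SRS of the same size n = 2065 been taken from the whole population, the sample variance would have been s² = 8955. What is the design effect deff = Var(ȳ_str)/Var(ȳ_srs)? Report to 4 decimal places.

1.2711

Var(ȳ_str) = Σ Wₕ²(1−fₕ)sₕ²/nₕ with Wₕ = Nₕ/34877:
  Suburban: (16799/34877)²·(1−1384/16799)·9200/1384 = 1.4151434
  Urban: (4101/34877)²·(1−391/4101)·4625/391 = 0.14795186
  Rural: (13977/34877)²·(1−290/13977)·6680/290 = 3.6226173
  → Var(ȳ_str) = 5.1857126.
Var(ȳ_srs) = (1 − 2065/34877)·8955/2065 = 4.0798023.
deff = 5.1857126 / 4.0798023 = 1.2711.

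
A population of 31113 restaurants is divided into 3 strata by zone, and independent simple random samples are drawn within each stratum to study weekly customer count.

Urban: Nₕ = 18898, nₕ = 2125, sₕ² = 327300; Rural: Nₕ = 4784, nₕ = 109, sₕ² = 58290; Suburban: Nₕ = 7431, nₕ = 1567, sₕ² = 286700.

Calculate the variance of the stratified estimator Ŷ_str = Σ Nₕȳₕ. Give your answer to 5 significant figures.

6.8755 × 10^10

Var(Ŷ_str) = Σₕ Nₕ²(1 − fₕ)sₕ²/nₕ.
Urban: 18898²·(1 − 2125/18898)·327300/2125 = 4.8821786 × 10^10.
Rural: 4784²·(1 − 109/4784)·58290/109 = 1.1960252 × 10^10.
Suburban: 7431²·(1 − 1567/7431)·286700/1567 = 7.972599 × 10^9.
Sum = 6.8754637 × 10^10.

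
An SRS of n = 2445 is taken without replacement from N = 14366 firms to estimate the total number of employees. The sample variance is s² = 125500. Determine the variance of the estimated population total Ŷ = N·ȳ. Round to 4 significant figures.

8.790 × 10^9

Var(Ŷ) = N²·Var(ȳ) = N²·(1 − n/N)·s²/n.
f = 2445/14366 = 0.17019351; Var(ȳ) = 0.82980649·125500/2445 = 42.593339.
Var(Ŷ) = 14366² · 42.593339 = 8.7904966 × 10^9.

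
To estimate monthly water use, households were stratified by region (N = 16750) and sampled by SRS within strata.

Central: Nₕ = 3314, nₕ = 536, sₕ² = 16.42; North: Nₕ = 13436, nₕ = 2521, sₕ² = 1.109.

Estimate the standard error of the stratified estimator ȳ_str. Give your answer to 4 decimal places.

Var(ȳ_str) = Σₕ Wₕ²(1 − fₕ)sₕ²/nₕ with Wₕ = Nₕ/N, N = 16750.
Central: Wₕ = 0.19785075; term = 0.19785075²·(1 − 0.16173808)·16.42/536 = 0.0010052255.
North: Wₕ = 0.80214925; term = 0.80214925²·(1 − 0.18763025)·1.109/2521 = 2.2994439 × 10^-4.
Sum = 0.0012351699.
SE = √(0.0012351699) = 0.0351.

0.0351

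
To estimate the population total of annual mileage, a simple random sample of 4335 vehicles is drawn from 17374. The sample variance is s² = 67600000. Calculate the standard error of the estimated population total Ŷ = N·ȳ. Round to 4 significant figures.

Var(Ŷ) = N²·Var(ȳ) = N²·(1 − n/N)·s²/n.
f = 4335/17374 = 0.24951076; Var(ȳ) = 0.75048924·67600000/4335 = 11703.131.
Var(Ŷ) = 17374² · 11703.131 = 3.5326589 × 10^12.
SE(Ŷ) = √(3.5326589 × 10^12) = 1.880 × 10^6.

1.880 × 10^6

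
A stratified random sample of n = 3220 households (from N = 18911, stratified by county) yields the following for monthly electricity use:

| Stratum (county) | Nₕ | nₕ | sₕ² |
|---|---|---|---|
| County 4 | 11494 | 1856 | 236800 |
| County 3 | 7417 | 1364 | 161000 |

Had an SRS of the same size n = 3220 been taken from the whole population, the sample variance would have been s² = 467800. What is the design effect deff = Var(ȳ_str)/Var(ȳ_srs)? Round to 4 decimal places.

Var(ȳ_str) = Σ Wₕ²(1−fₕ)sₕ²/nₕ with Wₕ = Nₕ/18911:
  County 4: (11494/18911)²·(1−1856/11494)·236800/1856 = 39.521448
  County 3: (7417/18911)²·(1−1364/7417)·161000/1364 = 14.817723
  → Var(ȳ_str) = 54.339171.
Var(ȳ_srs) = (1 − 3220/18911)·467800/3220 = 120.54258.
deff = 54.339171 / 120.54258 = 0.4508.

0.4508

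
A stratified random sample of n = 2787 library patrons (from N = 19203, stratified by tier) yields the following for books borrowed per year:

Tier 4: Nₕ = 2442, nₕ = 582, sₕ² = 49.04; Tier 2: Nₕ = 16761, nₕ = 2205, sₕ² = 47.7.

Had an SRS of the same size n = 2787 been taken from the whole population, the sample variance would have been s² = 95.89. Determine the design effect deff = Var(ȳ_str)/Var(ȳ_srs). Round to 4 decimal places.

Var(ȳ_str) = Σ Wₕ²(1−fₕ)sₕ²/nₕ with Wₕ = Nₕ/19203:
  Tier 4: (2442/19203)²·(1−582/2442)·49.04/582 = 0.0010378818
  Tier 2: (16761/19203)²·(1−2205/16761)·47.7/2205 = 0.014312437
  → Var(ȳ_str) = 0.015350319.
Var(ȳ_srs) = (1 − 2787/19203)·95.89/2787 = 0.029412681.
deff = 0.015350319 / 0.029412681 = 0.5219.

0.5219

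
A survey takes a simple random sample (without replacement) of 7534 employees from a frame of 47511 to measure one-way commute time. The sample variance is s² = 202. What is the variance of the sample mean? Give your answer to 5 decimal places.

0.02256

Under SRS without replacement, Var(ȳ) = (1 − f)·s²/n with f = n/N = 7534/47511 = 0.15857380.
Var(ȳ) = (1 − 0.15857380)·202/7534 = 0.84142620·0.026811787 = 0.02256014.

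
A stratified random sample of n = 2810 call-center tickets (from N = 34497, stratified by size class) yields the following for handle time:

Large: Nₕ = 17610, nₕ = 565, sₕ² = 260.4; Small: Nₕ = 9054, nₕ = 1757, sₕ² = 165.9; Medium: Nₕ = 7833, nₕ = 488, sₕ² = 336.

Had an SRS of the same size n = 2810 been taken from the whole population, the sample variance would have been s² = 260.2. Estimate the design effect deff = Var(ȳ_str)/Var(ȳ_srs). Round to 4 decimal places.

Var(ȳ_str) = Σ Wₕ²(1−fₕ)sₕ²/nₕ with Wₕ = Nₕ/34497:
  Large: (17610/34497)²·(1−565/17610)·260.4/565 = 0.1162482
  Small: (9054/34497)²·(1−1757/9054)·165.9/1757 = 0.0052419974
  Medium: (7833/34497)²·(1−488/7833)·336/488 = 0.033287159
  → Var(ȳ_str) = 0.15477736.
Var(ȳ_srs) = (1 − 2810/34497)·260.2/2810 = 0.08505518.
deff = 0.15477736 / 0.08505518 = 1.8197.

1.8197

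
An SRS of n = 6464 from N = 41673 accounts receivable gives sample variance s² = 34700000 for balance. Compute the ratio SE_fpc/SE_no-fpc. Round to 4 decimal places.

0.9192

f = n/N = 6464/41673 = 0.15511242.
SE_no-fpc = √(s²/n) = 73.267954; SE_fpc = √((1−f)s²/n) = 67.346267.
Ratio = √(1−f) = 0.91917766.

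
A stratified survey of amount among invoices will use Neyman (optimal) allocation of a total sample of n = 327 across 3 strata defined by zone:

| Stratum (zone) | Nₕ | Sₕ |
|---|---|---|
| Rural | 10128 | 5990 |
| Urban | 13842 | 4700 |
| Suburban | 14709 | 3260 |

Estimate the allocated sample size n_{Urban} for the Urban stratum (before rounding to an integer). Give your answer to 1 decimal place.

122.5

Neyman allocation: nₕ = n·NₕSₕ / Σⱼ NⱼSⱼ.
Σ NⱼSⱼ = 10128·5990 + 13842·4700 + 14709·3260 = 1.7367546 × 10^8.
n_{Urban} = 327·13842·4700 / (1.7367546 × 10^8) = 122.5.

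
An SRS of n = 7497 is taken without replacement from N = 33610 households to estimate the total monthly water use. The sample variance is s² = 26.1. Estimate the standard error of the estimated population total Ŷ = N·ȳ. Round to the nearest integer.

Var(Ŷ) = N²·Var(ȳ) = N²·(1 − n/N)·s²/n.
f = 7497/33610 = 0.22305861; Var(ȳ) = 0.77694139·26.1/7497 = 0.002704838.
Var(Ŷ) = 33610² · 0.002704838 = 3.0554718 × 10^6.
SE(Ŷ) = √(3.0554718 × 10^6) = 1748.

1748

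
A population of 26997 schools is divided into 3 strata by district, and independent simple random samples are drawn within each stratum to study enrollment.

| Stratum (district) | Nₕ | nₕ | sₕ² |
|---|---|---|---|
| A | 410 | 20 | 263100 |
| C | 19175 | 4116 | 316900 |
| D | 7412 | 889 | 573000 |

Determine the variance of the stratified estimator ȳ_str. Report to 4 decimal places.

Var(ȳ_str) = Σₕ Wₕ²(1 − fₕ)sₕ²/nₕ with Wₕ = Nₕ/N, N = 26997.
A: Wₕ = 0.01518687; term = 0.01518687²·(1 − 0.04878049)·263100/20 = 2.8860796.
C: Wₕ = 0.71026410; term = 0.71026410²·(1 − 0.21465450)·316900/4116 = 30.503338.
D: Wₕ = 0.27454902; term = 0.27454902²·(1 − 0.11994064)·573000/889 = 42.756745.
Sum = 76.146163.

76.1462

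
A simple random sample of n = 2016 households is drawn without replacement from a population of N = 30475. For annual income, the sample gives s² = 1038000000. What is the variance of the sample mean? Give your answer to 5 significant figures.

Under SRS without replacement, Var(ȳ) = (1 − f)·s²/n with f = n/N = 2016/30475 = 0.06615258.
Var(ȳ) = (1 − 0.06615258)·1038000000/2016 = 0.93384742·514880.95 = 480820.25.

480820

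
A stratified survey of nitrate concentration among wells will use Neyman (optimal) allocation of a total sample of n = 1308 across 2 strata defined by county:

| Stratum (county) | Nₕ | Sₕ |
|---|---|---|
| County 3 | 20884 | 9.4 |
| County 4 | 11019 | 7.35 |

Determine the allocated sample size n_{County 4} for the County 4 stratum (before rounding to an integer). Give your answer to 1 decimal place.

Neyman allocation: nₕ = n·NₕSₕ / Σⱼ NⱼSⱼ.
Σ NⱼSⱼ = 20884·9.4 + 11019·7.35 = 277299.25.
n_{County 4} = 1308·11019·7.35 / 277299.25 = 382.0.

382.0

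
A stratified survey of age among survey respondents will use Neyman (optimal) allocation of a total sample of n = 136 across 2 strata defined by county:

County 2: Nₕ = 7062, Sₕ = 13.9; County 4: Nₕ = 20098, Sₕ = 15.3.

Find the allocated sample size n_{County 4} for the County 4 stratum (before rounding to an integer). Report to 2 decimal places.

Neyman allocation: nₕ = n·NₕSₕ / Σⱼ NⱼSⱼ.
Σ NⱼSⱼ = 7062·13.9 + 20098·15.3 = 405661.2.
n_{County 4} = 136·20098·15.3 / 405661.2 = 103.09.

103.09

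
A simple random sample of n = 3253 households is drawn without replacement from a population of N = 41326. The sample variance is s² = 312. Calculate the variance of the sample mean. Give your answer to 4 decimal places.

Under SRS without replacement, Var(ȳ) = (1 − f)·s²/n with f = n/N = 3253/41326 = 0.07871558.
Var(ȳ) = (1 − 0.07871558)·312/3253 = 0.92128442·0.095911466 = 0.08836174.

0.0884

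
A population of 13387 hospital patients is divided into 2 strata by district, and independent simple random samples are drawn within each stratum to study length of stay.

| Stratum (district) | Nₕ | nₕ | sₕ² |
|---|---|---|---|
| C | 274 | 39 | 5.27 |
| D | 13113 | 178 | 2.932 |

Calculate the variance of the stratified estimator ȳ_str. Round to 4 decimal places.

0.0156

Var(ȳ_str) = Σₕ Wₕ²(1 − fₕ)sₕ²/nₕ with Wₕ = Nₕ/N, N = 13387.
C: Wₕ = 0.02046762; term = 0.02046762²·(1 − 0.14233577)·5.27/39 = 4.8550969 × 10^-5.
D: Wₕ = 0.97953238; term = 0.97953238²·(1 − 0.01357432)·2.932/178 = 0.015589993.
Sum = 0.015638544.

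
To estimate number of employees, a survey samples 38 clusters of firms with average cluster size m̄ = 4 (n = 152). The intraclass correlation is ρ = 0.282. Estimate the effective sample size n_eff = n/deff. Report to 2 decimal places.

deff = 1 + (4 − 1)·0.282 = 1 + 0.846 = 1.846.
n_eff = 152 / 1.846 = 82.34.

82.34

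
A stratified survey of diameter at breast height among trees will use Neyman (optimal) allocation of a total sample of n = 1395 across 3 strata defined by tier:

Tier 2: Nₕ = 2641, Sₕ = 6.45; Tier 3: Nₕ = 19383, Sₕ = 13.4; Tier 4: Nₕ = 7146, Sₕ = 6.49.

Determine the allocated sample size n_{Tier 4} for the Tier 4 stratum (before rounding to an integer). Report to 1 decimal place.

Neyman allocation: nₕ = n·NₕSₕ / Σⱼ NⱼSⱼ.
Σ NⱼSⱼ = 2641·6.45 + 19383·13.4 + 7146·6.49 = 323144.19.
n_{Tier 4} = 1395·7146·6.49 / 323144.19 = 200.2.

200.2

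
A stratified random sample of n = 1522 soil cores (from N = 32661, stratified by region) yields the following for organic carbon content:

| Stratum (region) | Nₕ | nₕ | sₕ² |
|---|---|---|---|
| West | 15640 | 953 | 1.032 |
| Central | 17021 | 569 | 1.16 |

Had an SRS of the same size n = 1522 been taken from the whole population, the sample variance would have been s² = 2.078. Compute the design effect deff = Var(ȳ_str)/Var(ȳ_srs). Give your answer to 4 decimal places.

0.5903

Var(ȳ_str) = Σ Wₕ²(1−fₕ)sₕ²/nₕ with Wₕ = Nₕ/32661:
  West: (15640/32661)²·(1−953/15640)·1.032/953 = 2.3318343 × 10^-4
  Central: (17021/32661)²·(1−569/17021)·1.16/569 = 5.351685 × 10^-4
  → Var(ȳ_str) = 7.6835193 × 10^-4.
Var(ȳ_srs) = (1 − 1522/32661)·2.078/1522 = 0.0013016855.
deff = (7.6835193 × 10^-4) / 0.0013016855 = 0.5903.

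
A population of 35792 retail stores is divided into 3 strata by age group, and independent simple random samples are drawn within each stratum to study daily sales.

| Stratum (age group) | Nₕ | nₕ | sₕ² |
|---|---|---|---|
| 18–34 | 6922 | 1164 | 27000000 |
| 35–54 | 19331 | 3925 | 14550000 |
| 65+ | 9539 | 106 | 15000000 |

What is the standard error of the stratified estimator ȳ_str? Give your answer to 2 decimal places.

Var(ȳ_str) = Σₕ Wₕ²(1 − fₕ)sₕ²/nₕ with Wₕ = Nₕ/N, N = 35792.
18–34: Wₕ = 0.19339517; term = 0.19339517²·(1 − 0.16815949)·27000000/1164 = 721.67574.
35–54: Wₕ = 0.54009276; term = 0.54009276²·(1 − 0.20304175)·14550000/3925 = 861.77842.
65+: Wₕ = 0.26651207; term = 0.26651207²·(1 − 0.01111228)·15000000/106 = 9939.5367.
Sum = 11522.991.
SE = √(11522.991) = 107.35.

107.35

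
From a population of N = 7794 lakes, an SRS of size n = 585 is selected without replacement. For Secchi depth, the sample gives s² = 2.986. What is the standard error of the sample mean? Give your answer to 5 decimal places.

0.06871

Under SRS without replacement, Var(ȳ) = (1 − f)·s²/n with f = n/N = 585/7794 = 0.07505774.
Var(ȳ) = (1 − 0.07505774)·2.986/585 = 0.92494226·0.0051042735 = 0.0047211583.
SE(ȳ) = √(0.0047211583) = 0.06871.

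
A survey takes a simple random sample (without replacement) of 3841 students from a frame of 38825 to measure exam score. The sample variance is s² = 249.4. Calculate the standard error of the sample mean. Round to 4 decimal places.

Under SRS without replacement, Var(ȳ) = (1 − f)·s²/n with f = n/N = 3841/38825 = 0.09893110.
Var(ȳ) = (1 − 0.09893110)·249.4/3841 = 0.90106890·0.064931008 = 0.058507311.
SE(ȳ) = √(0.058507311) = 0.2419.

0.2419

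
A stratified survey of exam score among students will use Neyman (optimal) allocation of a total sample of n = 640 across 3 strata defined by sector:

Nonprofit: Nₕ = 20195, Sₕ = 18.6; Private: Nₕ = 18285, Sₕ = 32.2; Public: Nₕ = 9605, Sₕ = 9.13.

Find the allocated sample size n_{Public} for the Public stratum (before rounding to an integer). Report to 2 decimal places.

53.34

Neyman allocation: nₕ = n·NₕSₕ / Σⱼ NⱼSⱼ.
Σ NⱼSⱼ = 20195·18.6 + 18285·32.2 + 9605·9.13 = 1.0520976 × 10^6.
n_{Public} = 640·9605·9.13 / (1.0520976 × 10^6) = 53.34.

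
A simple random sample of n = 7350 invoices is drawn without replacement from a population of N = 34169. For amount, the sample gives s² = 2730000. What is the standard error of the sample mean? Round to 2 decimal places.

17.07

Under SRS without replacement, Var(ȳ) = (1 − f)·s²/n with f = n/N = 7350/34169 = 0.21510726.
Var(ȳ) = (1 − 0.21510726)·2730000/7350 = 0.78489274·371.42857 = 291.53159.
SE(ȳ) = √(291.53159) = 17.07.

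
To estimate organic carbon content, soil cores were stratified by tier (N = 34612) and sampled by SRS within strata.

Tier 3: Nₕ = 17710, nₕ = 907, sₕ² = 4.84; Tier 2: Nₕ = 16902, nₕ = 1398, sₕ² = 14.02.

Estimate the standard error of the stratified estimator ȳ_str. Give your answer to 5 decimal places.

0.05932

Var(ȳ_str) = Σₕ Wₕ²(1 − fₕ)sₕ²/nₕ with Wₕ = Nₕ/N, N = 34612.
Tier 3: Wₕ = 0.51167225; term = 0.51167225²·(1 − 0.05121400)·4.84/907 = 0.0013255316.
Tier 2: Wₕ = 0.48832775; term = 0.48832775²·(1 − 0.08271211)·14.02/1398 = 0.00219366.
Sum = 0.0035191916.
SE = √(0.0035191916) = 0.05932.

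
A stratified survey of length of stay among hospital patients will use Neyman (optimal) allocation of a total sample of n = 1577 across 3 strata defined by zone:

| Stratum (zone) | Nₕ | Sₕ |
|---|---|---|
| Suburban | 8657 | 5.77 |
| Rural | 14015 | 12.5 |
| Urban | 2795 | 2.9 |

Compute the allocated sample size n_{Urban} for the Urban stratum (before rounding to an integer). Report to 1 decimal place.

54.8

Neyman allocation: nₕ = n·NₕSₕ / Σⱼ NⱼSⱼ.
Σ NⱼSⱼ = 8657·5.77 + 14015·12.5 + 2795·2.9 = 233243.89.
n_{Urban} = 1577·2795·2.9 / 233243.89 = 54.8.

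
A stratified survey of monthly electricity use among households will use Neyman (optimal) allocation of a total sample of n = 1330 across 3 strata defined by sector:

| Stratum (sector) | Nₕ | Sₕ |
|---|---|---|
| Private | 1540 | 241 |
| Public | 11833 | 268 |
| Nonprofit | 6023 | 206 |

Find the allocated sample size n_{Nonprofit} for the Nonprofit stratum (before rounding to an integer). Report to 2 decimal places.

Neyman allocation: nₕ = n·NₕSₕ / Σⱼ NⱼSⱼ.
Σ NⱼSⱼ = 1540·241 + 11833·268 + 6023·206 = 4.783122 × 10^6.
n_{Nonprofit} = 1330·6023·206 / (4.783122 × 10^6) = 345.00.

345.00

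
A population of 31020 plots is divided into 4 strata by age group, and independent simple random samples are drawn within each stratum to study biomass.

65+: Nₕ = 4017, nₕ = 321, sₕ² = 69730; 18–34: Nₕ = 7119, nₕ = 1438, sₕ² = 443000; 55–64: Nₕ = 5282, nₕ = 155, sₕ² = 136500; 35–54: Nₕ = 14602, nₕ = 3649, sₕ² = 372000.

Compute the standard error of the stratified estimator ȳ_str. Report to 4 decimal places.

7.6177

Var(ȳ_str) = Σₕ Wₕ²(1 − fₕ)sₕ²/nₕ with Wₕ = Nₕ/N, N = 31020.
65+: Wₕ = 0.12949710; term = 0.12949710²·(1 − 0.07991038)·69730/321 = 3.3516977.
18–34: Wₕ = 0.22949710; term = 0.22949710²·(1 − 0.20199466)·443000/1438 = 12.94807.
55–64: Wₕ = 0.17027724; term = 0.17027724²·(1 − 0.02934495)·136500/155 = 24.784438.
35–54: Wₕ = 0.47072856; term = 0.47072856²·(1 − 0.24989727)·372000/3649 = 16.944584.
Sum = 58.02879.
SE = √(58.02879) = 7.6177.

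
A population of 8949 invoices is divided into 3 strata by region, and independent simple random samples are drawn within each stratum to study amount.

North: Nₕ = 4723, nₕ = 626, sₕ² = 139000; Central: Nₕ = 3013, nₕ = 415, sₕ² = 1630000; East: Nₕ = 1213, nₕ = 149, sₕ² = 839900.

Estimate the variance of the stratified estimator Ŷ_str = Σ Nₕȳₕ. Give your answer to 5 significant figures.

Var(Ŷ_str) = Σₕ Nₕ²(1 − fₕ)sₕ²/nₕ.
North: 4723²·(1 − 626/4723)·139000/626 = 4.2965946 × 10^9.
Central: 3013²·(1 − 415/3013)·1630000/415 = 3.0745233 × 10^10.
East: 1213²·(1 − 149/1213)·839900/149 = 7.27518 × 10^9.
Sum = 4.2317008 × 10^10.

4.2317 × 10^10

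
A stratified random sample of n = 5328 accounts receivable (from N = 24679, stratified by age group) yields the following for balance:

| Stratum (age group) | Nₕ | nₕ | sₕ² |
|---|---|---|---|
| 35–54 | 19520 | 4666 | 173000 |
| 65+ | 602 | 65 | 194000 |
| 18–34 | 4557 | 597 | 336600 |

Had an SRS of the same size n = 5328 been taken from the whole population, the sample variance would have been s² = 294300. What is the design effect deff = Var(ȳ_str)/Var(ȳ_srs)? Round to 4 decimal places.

Var(ȳ_str) = Σ Wₕ²(1−fₕ)sₕ²/nₕ with Wₕ = Nₕ/24679:
  35–54: (19520/24679)²·(1−4666/19520)·173000/4666 = 17.651007
  65+: (602/24679)²·(1−65/602)·194000/65 = 1.5841782
  18–34: (4557/24679)²·(1−597/4557)·336600/597 = 16.705477
  → Var(ȳ_str) = 35.940662.
Var(ȳ_srs) = (1 − 5328/24679)·294300/5328 = 43.311368.
deff = 35.940662 / 43.311368 = 0.8298.

0.8298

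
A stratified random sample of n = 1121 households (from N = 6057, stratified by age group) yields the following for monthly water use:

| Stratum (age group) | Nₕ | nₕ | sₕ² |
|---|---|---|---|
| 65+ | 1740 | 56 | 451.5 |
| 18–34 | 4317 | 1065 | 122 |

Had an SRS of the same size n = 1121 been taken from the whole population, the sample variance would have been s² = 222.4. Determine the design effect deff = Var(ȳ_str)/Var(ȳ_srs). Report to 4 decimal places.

4.2540

Var(ȳ_str) = Σ Wₕ²(1−fₕ)sₕ²/nₕ with Wₕ = Nₕ/6057:
  65+: (1740/6057)²·(1−56/1740)·451.5/56 = 0.64394076
  18–34: (4317/6057)²·(1−1065/4317)·122/1065 = 0.043835671
  → Var(ȳ_str) = 0.68777643.
Var(ȳ_srs) = (1 − 1121/6057)·222.4/1121 = 0.16167644.
deff = 0.68777643 / 0.16167644 = 4.2540.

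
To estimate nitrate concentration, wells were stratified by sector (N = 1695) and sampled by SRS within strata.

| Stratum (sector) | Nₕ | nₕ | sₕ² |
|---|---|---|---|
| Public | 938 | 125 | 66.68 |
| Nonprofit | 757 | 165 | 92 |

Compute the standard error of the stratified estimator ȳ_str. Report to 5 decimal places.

Var(ȳ_str) = Σₕ Wₕ²(1 − fₕ)sₕ²/nₕ with Wₕ = Nₕ/N, N = 1695.
Public: Wₕ = 0.55339233; term = 0.55339233²·(1 − 0.13326226)·66.68/125 = 0.14159227.
Nonprofit: Wₕ = 0.44660767; term = 0.44660767²·(1 − 0.21796565)·92/165 = 0.086972522.
Sum = 0.22856479.
SE = √(0.22856479) = 0.47808.

0.47808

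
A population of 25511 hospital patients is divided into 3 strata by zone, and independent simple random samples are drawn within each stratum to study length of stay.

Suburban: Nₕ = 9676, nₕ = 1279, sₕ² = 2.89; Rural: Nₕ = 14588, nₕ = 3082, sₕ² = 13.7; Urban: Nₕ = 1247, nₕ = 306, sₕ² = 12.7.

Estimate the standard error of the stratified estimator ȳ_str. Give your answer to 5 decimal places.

0.03877

Var(ȳ_str) = Σₕ Wₕ²(1 − fₕ)sₕ²/nₕ with Wₕ = Nₕ/N, N = 25511.
Suburban: Wₕ = 0.37928737; term = 0.37928737²·(1 − 0.13218272)·2.89/1279 = 2.8209302 × 10^-4.
Rural: Wₕ = 0.57183176; term = 0.57183176²·(1 − 0.21126954)·13.7/3082 = 0.0011464446.
Urban: Wₕ = 0.04888087; term = 0.04888087²·(1 − 0.24538893)·12.7/306 = 7.483132 × 10^-5.
Sum = 0.0015033689.
SE = √(0.0015033689) = 0.03877.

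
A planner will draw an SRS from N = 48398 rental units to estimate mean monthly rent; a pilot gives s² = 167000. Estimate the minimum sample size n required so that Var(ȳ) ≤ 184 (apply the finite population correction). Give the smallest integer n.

891

Without fpc, n₀ = s²/D = 167000/184 = 907.6087.
With fpc, (1 − n/N)·s²/n ≤ D requires n ≥ n₀/(1 + n₀/N) = 907.6087/(1 + 907.6087/48398) = 890.9016.
Rounding up, n = 891.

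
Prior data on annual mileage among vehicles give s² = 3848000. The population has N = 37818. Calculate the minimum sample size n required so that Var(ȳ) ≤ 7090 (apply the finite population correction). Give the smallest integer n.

Without fpc, n₀ = s²/D = 3848000/7090 = 542.7362.
With fpc, (1 − n/N)·s²/n ≤ D requires n ≥ n₀/(1 + n₀/N) = 542.7362/(1 + 542.7362/37818) = 535.0574.
Rounding up, n = 536.

536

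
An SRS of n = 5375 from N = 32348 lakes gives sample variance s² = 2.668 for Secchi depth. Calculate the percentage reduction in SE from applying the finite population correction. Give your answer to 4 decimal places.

f = n/N = 5375/32348 = 0.16616174.
SE_no-fpc = √(s²/n) = 0.02227941; SE_fpc = √((1−f)s²/n) = 0.020344386.
Ratio = √(1−f) = 0.91314745. Reduction = 100·(1 − 0.91314745) = 8.6853%.

8.6853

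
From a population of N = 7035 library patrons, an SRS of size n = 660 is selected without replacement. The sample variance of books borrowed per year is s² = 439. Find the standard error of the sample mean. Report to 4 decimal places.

0.7764

Under SRS without replacement, Var(ȳ) = (1 − f)·s²/n with f = n/N = 660/7035 = 0.09381663.
Var(ȳ) = (1 − 0.09381663)·439/660 = 0.90618337·0.66515152 = 0.60274924.
SE(ȳ) = √(0.60274924) = 0.7764.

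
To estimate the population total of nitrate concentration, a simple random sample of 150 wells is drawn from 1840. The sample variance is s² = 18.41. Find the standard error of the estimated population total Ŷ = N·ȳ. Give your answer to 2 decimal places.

Var(Ŷ) = N²·Var(ȳ) = N²·(1 − n/N)·s²/n.
f = 150/1840 = 0.08152174; Var(ȳ) = 0.91847826·18.41/150 = 0.1127279.
Var(Ŷ) = 1840² · 0.1127279 = 381651.58.
SE(Ŷ) = √(381651.58) = 617.78.

617.78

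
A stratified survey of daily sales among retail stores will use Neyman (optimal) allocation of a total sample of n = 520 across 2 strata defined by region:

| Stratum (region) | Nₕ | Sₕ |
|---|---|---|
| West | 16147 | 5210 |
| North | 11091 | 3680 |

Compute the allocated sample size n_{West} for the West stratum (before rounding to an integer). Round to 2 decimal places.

350.13

Neyman allocation: nₕ = n·NₕSₕ / Σⱼ NⱼSⱼ.
Σ NⱼSⱼ = 16147·5210 + 11091·3680 = 1.2494075 × 10^8.
n_{West} = 520·16147·5210 / (1.2494075 × 10^8) = 350.13.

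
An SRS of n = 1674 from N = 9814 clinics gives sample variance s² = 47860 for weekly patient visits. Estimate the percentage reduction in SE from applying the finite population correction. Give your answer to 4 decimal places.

8.9271

f = n/N = 1674/9814 = 0.17057265.
SE_no-fpc = √(s²/n) = 5.3469807; SE_fpc = √((1−f)s²/n) = 4.8696505.
Ratio = √(1−f) = 0.91072902. Reduction = 100·(1 − 0.91072902) = 8.9271%.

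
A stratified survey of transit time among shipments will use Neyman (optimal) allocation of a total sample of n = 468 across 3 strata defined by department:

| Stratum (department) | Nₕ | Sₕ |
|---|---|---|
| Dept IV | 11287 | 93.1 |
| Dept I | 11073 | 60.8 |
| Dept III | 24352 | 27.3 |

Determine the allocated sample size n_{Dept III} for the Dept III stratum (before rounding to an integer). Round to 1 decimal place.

130.2

Neyman allocation: nₕ = n·NₕSₕ / Σⱼ NⱼSⱼ.
Σ NⱼSⱼ = 11287·93.1 + 11073·60.8 + 24352·27.3 = 2.3888677 × 10^6.
n_{Dept III} = 468·24352·27.3 / (2.3888677 × 10^6) = 130.2.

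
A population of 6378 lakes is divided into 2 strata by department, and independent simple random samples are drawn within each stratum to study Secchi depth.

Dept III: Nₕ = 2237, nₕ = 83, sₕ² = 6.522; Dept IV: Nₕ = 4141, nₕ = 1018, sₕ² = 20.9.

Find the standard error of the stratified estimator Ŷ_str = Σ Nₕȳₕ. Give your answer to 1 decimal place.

Var(Ŷ_str) = Σₕ Nₕ²(1 − fₕ)sₕ²/nₕ.
Dept III: 2237²·(1 − 83/2237)·6.522/83 = 378629.45.
Dept IV: 4141²·(1 − 1018/4141)·20.9/1018 = 265506.85.
Sum = 644136.3.
SE = √(644136.3) = 802.6.

802.6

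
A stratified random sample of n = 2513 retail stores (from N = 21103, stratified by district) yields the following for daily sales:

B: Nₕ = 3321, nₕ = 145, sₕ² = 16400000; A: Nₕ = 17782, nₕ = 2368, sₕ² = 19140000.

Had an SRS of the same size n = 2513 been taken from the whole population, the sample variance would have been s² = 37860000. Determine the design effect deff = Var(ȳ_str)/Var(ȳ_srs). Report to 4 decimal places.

0.5767

Var(ȳ_str) = Σ Wₕ²(1−fₕ)sₕ²/nₕ with Wₕ = Nₕ/21103:
  B: (3321/21103)²·(1−145/3321)·16400000/145 = 2678.7786
  A: (17782/21103)²·(1−2368/17782)·19140000/2368 = 4974.7103
  → Var(ȳ_str) = 7653.4889.
Var(ȳ_srs) = (1 − 2513/21103)·37860000/2513 = 13271.601.
deff = 7653.4889 / 13271.601 = 0.5767.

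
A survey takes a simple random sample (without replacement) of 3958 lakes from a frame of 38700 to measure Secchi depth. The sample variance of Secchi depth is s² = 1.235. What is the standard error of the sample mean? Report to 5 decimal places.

Under SRS without replacement, Var(ȳ) = (1 − f)·s²/n with f = n/N = 3958/38700 = 0.10227390.
Var(ȳ) = (1 − 0.10227390)·1.235/3958 = 0.89772610·3.1202628 × 10^-4 = 2.8011413 × 10^-4.
SE(ȳ) = √(2.8011413 × 10^-4) = 0.01674.

0.01674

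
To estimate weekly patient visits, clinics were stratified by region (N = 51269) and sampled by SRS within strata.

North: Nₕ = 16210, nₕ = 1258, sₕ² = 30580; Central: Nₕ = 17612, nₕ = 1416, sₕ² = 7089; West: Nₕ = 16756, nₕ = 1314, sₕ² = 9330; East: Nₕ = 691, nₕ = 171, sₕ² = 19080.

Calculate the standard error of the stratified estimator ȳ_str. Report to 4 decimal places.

Var(ȳ_str) = Σₕ Wₕ²(1 − fₕ)sₕ²/nₕ with Wₕ = Nₕ/N, N = 51269.
North: Wₕ = 0.31617547; term = 0.31617547²·(1 − 0.07760642)·30580/1258 = 2.241452.
Central: Wₕ = 0.34352143; term = 0.34352143²·(1 − 0.08039973)·7089/1416 = 0.54328595.
West: Wₕ = 0.32682518; term = 0.32682518²·(1 − 0.07841967)·9330/1314 = 0.69895704.
East: Wₕ = 0.01347793; term = 0.01347793²·(1 − 0.24746744)·19080/171 = 0.015252954.
Sum = 3.4989479.
SE = √(3.4989479) = 1.8705.

1.8705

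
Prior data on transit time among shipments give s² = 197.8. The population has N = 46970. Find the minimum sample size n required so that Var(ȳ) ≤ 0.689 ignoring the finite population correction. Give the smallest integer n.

288

Without fpc, n₀ = s²/D = 197.8/0.689 = 287.0827.
Rounding up, n = 288.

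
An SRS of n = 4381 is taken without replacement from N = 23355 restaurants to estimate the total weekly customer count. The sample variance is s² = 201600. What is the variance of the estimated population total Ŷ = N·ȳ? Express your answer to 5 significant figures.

Var(Ŷ) = N²·Var(ȳ) = N²·(1 − n/N)·s²/n.
f = 4381/23355 = 0.18758296; Var(ȳ) = 0.81241704·201600/4381 = 37.384907.
Var(Ŷ) = 23355² · 37.384907 = 2.0391823 × 10^10.

2.0392 × 10^10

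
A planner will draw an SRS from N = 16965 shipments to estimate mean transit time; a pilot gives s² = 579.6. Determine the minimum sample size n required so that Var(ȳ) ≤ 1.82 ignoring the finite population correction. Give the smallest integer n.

319

Without fpc, n₀ = s²/D = 579.6/1.82 = 318.4615.
Rounding up, n = 319.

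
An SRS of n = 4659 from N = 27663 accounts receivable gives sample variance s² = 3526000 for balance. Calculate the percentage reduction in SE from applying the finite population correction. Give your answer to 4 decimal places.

8.8090

f = n/N = 4659/27663 = 0.16841991.
SE_no-fpc = √(s²/n) = 27.510267; SE_fpc = √((1−f)s²/n) = 25.086891.
Ratio = √(1−f) = 0.91191013. Reduction = 100·(1 − 0.91191013) = 8.8090%.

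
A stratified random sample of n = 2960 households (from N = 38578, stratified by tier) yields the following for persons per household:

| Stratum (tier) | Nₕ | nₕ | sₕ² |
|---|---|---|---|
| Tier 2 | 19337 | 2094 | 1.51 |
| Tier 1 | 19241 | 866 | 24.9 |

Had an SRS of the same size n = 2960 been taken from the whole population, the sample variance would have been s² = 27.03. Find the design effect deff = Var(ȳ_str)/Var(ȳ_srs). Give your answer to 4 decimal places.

0.8293

Var(ȳ_str) = Σ Wₕ²(1−fₕ)sₕ²/nₕ with Wₕ = Nₕ/38578:
  Tier 2: (19337/38578)²·(1−2094/19337)·1.51/2094 = 1.6155588 × 10^-4
  Tier 1: (19241/38578)²·(1−866/19241)·24.9/866 = 0.0068305712
  → Var(ȳ_str) = 0.0069921271.
Var(ȳ_srs) = (1 − 2960/38578)·27.03/2960 = 0.0084310984.
deff = 0.0069921271 / 0.0084310984 = 0.8293.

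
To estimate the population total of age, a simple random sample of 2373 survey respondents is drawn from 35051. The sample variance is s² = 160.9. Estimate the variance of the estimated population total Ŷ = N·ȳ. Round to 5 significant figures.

Var(Ŷ) = N²·Var(ȳ) = N²·(1 − n/N)·s²/n.
f = 2373/35051 = 0.06770135; Var(ȳ) = 0.93229865·160.9/2373 = 0.063214013.
Var(Ŷ) = 35051² · 0.063214013 = 7.7663004 × 10^7.

7.7663 × 10^7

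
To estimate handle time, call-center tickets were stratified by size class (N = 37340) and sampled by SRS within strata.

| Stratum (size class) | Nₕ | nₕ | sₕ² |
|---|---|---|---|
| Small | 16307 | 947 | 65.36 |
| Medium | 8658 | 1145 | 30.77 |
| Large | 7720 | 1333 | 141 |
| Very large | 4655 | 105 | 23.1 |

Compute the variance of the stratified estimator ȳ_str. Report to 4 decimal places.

Var(ȳ_str) = Σₕ Wₕ²(1 − fₕ)sₕ²/nₕ with Wₕ = Nₕ/N, N = 37340.
Small: Wₕ = 0.43671666; term = 0.43671666²·(1 − 0.05807322)·65.36/947 = 0.012398773.
Medium: Wₕ = 0.23186931; term = 0.23186931²·(1 − 0.13224763)·30.77/1145 = 0.001253731.
Large: Wₕ = 0.20674879; term = 0.20674879²·(1 − 0.17266839)·141/1333 = 0.0037407144.
Very large: Wₕ = 0.12466524; term = 0.12466524²·(1 − 0.02255639)·23.1/105 = 0.0033419899.
Sum = 0.020735208.

0.0207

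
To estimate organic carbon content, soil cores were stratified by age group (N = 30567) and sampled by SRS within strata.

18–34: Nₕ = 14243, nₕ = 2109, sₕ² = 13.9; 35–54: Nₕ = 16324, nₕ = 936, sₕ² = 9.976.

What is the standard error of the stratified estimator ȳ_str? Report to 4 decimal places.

Var(ȳ_str) = Σₕ Wₕ²(1 − fₕ)sₕ²/nₕ with Wₕ = Nₕ/N, N = 30567.
18–34: Wₕ = 0.46596002; term = 0.46596002²·(1 − 0.14807274)·13.9/2109 = 0.0012190964.
35–54: Wₕ = 0.53403998; term = 0.53403998²·(1 − 0.05733889)·9.976/936 = 0.0028653899.
Sum = 0.0040844863.
SE = √(0.0040844863) = 0.0639.

0.0639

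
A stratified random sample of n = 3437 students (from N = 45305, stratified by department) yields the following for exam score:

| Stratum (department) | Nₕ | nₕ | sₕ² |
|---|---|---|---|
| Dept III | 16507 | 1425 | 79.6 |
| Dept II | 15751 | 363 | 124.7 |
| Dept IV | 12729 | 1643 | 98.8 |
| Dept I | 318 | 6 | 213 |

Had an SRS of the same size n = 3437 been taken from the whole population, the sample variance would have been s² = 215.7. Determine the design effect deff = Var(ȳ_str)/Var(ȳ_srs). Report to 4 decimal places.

0.9171

Var(ȳ_str) = Σ Wₕ²(1−fₕ)sₕ²/nₕ with Wₕ = Nₕ/45305:
  Dept III: (16507/45305)²·(1−1425/16507)·79.6/1425 = 0.0067753701
  Dept II: (15751/45305)²·(1−363/15751)·124.7/363 = 0.040565597
  Dept IV: (12729/45305)²·(1−1643/12729)·98.8/1643 = 0.0041342456
  Dept I: (318/45305)²·(1−6/318)·213/6 = 0.001716002
  → Var(ȳ_str) = 0.053191215.
Var(ȳ_srs) = (1 − 3437/45305)·215.7/3437 = 0.057997155.
deff = 0.053191215 / 0.057997155 = 0.9171.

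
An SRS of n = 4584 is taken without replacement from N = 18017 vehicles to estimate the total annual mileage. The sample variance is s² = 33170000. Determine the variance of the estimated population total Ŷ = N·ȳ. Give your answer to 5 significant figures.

Var(Ŷ) = N²·Var(ȳ) = N²·(1 − n/N)·s²/n.
f = 4584/18017 = 0.25442638; Var(ȳ) = 0.74557362·33170000/4584 = 5394.9994.
Var(Ŷ) = 18017² · 5394.9994 = 1.7512831 × 10^12.

1.7513 × 10^12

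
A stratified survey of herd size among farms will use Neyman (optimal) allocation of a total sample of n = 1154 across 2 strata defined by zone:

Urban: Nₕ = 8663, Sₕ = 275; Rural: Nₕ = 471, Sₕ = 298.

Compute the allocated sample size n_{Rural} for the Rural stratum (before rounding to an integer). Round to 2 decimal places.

64.21

Neyman allocation: nₕ = n·NₕSₕ / Σⱼ NⱼSⱼ.
Σ NⱼSⱼ = 8663·275 + 471·298 = 2.522683 × 10^6.
n_{Rural} = 1154·471·298 / (2.522683 × 10^6) = 64.21.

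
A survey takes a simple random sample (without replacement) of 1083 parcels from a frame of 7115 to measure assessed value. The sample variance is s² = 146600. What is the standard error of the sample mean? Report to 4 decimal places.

Under SRS without replacement, Var(ȳ) = (1 − f)·s²/n with f = n/N = 1083/7115 = 0.15221363.
Var(ȳ) = (1 − 0.15221363)·146600/1083 = 0.84778637·135.36473 = 114.76037.
SE(ȳ) = √(114.76037) = 10.7126.

10.7126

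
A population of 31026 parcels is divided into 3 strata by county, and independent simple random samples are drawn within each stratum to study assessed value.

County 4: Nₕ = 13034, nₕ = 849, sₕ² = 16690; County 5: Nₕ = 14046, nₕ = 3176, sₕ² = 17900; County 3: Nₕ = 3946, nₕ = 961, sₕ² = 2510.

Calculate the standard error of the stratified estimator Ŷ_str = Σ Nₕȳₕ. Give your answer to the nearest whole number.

Var(Ŷ_str) = Σₕ Nₕ²(1 − fₕ)sₕ²/nₕ.
County 4: 13034²·(1 − 849/13034)·16690/849 = 3.1221366 × 10^9.
County 5: 14046²·(1 − 3176/14046)·17900/3176 = 8.6050767 × 10^8.
County 3: 3946²·(1 − 961/3946)·2510/961 = 3.0764634 × 10^7.
Sum = 4.0134089 × 10^9.
SE = √(4.0134089 × 10^9) = 63351.

63351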